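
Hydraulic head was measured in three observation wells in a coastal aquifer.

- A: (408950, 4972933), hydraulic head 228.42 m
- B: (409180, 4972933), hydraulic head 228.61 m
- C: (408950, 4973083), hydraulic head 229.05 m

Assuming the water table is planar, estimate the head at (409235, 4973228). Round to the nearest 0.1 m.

∂h/∂x = (228.61 − 228.42) / (409180 − 408950) = +0.0008261
∂h/∂y = (229.05 − 228.42) / (4973083 − 4972933) = +0.004200
h(409235, 4973228) = 228.42 + (+0.0008261)·(285) + (+0.004200)·(295) = 228.42 +0.235 +1.239 = 229.894 m.

229.9 m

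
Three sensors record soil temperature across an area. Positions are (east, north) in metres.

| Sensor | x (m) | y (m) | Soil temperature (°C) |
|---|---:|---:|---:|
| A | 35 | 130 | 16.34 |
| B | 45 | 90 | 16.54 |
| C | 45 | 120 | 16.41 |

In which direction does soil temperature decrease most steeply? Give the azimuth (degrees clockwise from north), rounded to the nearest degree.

328°

Differences from A: to B (Δx, Δy, Δh) = (10, -40, +0.20); to C = (10, -10, +0.07).
Determinant of the coordinate differences = 10·(-10) − 10·(-40) = 300.
∂T/∂x = [(+0.20)·(-10) − (+0.07)·(-40)] / 300 = +0.002667
∂T/∂y = [10·(+0.07) − 10·(+0.20)] / 300 = -0.004333
Steepest decrease is along −∇f: components (-0.002667 E, +0.004333 N).
Azimuth = atan2(-0.002667, +0.004333) = 328.4° ≈ 328°.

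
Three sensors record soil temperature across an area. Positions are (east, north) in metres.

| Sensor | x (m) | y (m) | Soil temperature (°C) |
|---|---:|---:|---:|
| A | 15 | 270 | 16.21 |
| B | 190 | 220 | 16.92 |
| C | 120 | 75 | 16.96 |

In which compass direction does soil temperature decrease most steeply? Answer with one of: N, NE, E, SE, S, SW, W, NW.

NW

Taking A as reference: B−A = (175, -50, +0.71); C−A = (105, -195, +0.75).
Determinant of the coordinate differences = 175·(-195) − 105·(-50) = -28875.
∂T/∂x = [(+0.71)·(-195) − (+0.75)·(-50)] / -28875 = +0.003496
∂T/∂y = [175·(+0.75) − 105·(+0.71)] / -28875 = -0.001964
Steepest decrease is along −∇f = (-0.003496 E, +0.001964 N) → northwest.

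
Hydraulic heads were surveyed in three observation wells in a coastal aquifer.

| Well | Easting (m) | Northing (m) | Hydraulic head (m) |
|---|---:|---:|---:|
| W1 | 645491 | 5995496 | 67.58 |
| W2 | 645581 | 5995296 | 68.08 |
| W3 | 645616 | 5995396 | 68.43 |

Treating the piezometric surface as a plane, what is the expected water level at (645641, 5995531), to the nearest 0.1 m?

With h = a·x + b·y + c and W1 as origin, the differences give:
  90·a + (-200)·b = +0.50
  125·a + (-100)·b = +0.85
Eliminate b (×(-100) and ×(-200), subtract): 16000·a = 120.000 → a = ∂h/∂x = +0.007500
Back-substitute: b = ∂h/∂y = +0.0008750.
h(645641, 5995531) = 67.58 + (+0.007500)·(150) + (+0.0008750)·(35) = 67.58 +1.125 +0.031 = 68.736 m.

68.7 m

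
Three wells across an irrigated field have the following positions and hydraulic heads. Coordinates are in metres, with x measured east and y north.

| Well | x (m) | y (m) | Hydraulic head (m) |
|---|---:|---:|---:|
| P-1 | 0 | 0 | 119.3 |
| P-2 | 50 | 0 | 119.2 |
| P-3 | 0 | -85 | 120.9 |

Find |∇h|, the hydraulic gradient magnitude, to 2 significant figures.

∂h/∂x = (119.2 − 119.3) / (50 − 0) = -0.002000
∂h/∂y = (120.9 − 119.3) / (-85 − 0) = -0.01882
|∇h| = √(-0.002000² + -0.01882²) = 0.01893

0.019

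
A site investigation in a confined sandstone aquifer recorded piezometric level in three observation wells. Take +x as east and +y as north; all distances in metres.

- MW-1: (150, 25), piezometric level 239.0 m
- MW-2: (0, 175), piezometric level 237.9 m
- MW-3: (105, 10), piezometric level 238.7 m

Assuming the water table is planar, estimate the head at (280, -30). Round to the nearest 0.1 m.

239.9 m

Differences from MW-1: to MW-2 (Δx, Δy, Δh) = (-150, 150, -1.1); to MW-3 = (-45, -15, -0.3).
Solve a·Δx + b·Δy = Δh: det = (-150)·(-15) − (-45)·150 = 9000.
∂h/∂x = [(-1.1)·(-15) − (-0.3)·150] / 9000 = +0.006833
∂h/∂y = [(-150)·(-0.3) − (-45)·(-1.1)] / 9000 = -0.0005000
h(280, -30) = 239.0 + (+0.006833)·(130) + (-0.0005000)·(-55) = 239.0 +0.888 +0.027 = 239.916 m.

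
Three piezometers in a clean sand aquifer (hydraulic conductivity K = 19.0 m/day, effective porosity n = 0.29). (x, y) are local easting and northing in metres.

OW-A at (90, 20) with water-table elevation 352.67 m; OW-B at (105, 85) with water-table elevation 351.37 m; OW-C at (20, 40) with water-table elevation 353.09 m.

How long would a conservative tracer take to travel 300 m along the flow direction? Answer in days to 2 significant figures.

With h = a·x + b·y + c and OW-A as origin, the differences give:
  15·a + 65·b = -1.30
  (-70)·a + 20·b = +0.42
Eliminate b (×20 and ×65, subtract): 4850·a = -53.300 → a = ∂h/∂x = -0.01099
Back-substitute: b = ∂h/∂y = -0.01746.
|∇h| = √(-0.01099² + -0.01746²) = 0.02063
Seepage velocity v = K·i/n = 19.0 × 0.02063 / 0.29 = 1.352 m/day.
t = 300 / 1.352 = 221.9 days.

220 days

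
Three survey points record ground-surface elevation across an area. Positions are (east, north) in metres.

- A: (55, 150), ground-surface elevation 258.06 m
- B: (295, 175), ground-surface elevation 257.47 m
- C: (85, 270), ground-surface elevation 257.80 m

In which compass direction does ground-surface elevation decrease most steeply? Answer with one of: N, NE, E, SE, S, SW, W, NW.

NE

Differences from A: to B (Δx, Δy, Δh) = (240, 25, -0.59); to C = (30, 120, -0.26).
Solve a·Δx + b·Δy = Δz: det = 240·120 − 30·25 = 28050.
∂z/∂x = [(-0.59)·120 − (-0.26)·25] / 28050 = -0.002292
∂z/∂y = [240·(-0.26) − 30·(-0.59)] / 28050 = -0.001594
Steepest decrease is along −∇f = (+0.002292 E, +0.001594 N) → northeast.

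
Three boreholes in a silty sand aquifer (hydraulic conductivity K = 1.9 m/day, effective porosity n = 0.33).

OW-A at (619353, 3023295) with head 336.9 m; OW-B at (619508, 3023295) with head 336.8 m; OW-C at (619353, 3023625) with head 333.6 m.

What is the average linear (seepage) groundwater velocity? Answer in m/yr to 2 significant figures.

∂h/∂x = (336.8 − 336.9) / (619508 − 619353) = -0.0006452
∂h/∂y = (333.6 − 336.9) / (3023625 − 3023295) = -0.010000
|∇h| = √(-0.0006452² + -0.010000²) = 0.01002
Seepage velocity v = K·i/n = 1.9 × 0.01002 / 0.33 = 0.05769 m/day = 21.07 m/yr.

21 m/yr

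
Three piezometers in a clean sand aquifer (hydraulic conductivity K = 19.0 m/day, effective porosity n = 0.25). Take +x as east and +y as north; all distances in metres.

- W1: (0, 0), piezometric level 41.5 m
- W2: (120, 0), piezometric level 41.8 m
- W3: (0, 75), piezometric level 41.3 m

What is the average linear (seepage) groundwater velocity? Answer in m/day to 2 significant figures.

0.28 m/day

∂h/∂x = (41.8 − 41.5) / (120 − 0) = +0.002500
∂h/∂y = (41.3 − 41.5) / (75 − 0) = -0.002667
|∇h| = √(0.002500² + -0.002667²) = 0.003656
Seepage velocity v = K·i/n = 19.0 × 0.003656 / 0.25 = 0.2779 m/day.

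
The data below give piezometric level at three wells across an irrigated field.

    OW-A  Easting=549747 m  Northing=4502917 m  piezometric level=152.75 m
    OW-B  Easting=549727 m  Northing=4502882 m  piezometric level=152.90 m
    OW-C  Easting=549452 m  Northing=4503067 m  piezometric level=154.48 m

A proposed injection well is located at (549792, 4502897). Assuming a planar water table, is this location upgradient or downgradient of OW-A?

downgradient

Three-point gradient (reference OW-A): Δ to OW-B = (-20, -35, +0.15), Δ to OW-C = (-295, 150, +1.73).
∂h/∂x = -0.006233, ∂h/∂y = -0.0007242 (det = -13325).
Head at (549792, 4502897) = 152.75 + (-0.006233)·(45) + (-0.0007242)·(-20) = 152.48 m.
That is lower than the 152.75 m at OW-A, so the point is downgradient.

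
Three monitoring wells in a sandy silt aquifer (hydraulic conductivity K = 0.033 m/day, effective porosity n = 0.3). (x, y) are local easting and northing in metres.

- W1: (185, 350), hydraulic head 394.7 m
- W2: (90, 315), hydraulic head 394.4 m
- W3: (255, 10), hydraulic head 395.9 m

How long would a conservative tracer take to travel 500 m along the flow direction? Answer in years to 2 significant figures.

2500 years

With h = a·x + b·y + c and W1 as origin, the differences give:
  (-95)·a + (-35)·b = -0.3
  70·a + (-340)·b = +1.2
Eliminate b (×(-340) and ×(-35), subtract): 34750·a = 144.00 → a = ∂h/∂x = +0.004144
Back-substitute: b = ∂h/∂y = -0.002676.
|∇h| = √(0.004144² + -0.002676²) = 0.004933
Seepage velocity v = K·i/n = 0.033 × 0.004933 / 0.3 = 0.0005426 m/day.
t = 500 / 0.0005426 = 9.215e+05 days = 2.52e+03 years.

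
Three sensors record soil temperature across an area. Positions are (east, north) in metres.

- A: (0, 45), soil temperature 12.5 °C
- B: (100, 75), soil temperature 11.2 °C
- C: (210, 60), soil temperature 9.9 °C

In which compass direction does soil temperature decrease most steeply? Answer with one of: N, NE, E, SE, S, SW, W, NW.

With T = a·x + b·y + c and A as origin, the differences give:
  100·a + 30·b = -1.3
  210·a + 15·b = -2.6
Eliminate b (×15 and ×30, subtract): -4800·a = 58.50 → a = ∂T/∂x = -0.01219
Back-substitute: b = ∂T/∂y = -0.002708.
Steepest decrease is along −∇f = (+0.01219 E, +0.002708 N) → east.

E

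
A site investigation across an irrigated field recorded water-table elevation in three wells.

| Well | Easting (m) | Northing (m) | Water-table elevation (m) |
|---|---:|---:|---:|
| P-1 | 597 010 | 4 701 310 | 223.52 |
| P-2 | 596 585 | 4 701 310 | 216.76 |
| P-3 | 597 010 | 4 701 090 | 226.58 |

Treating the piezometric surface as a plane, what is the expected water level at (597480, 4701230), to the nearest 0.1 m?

232.1 m

∂h/∂x = (216.76 − 223.52) / (596585 − 597010) = +0.01591
∂h/∂y = (226.58 − 223.52) / (4701090 − 4701310) = -0.01391
h(597480, 4701230) = 223.52 + (+0.01591)·(470) + (-0.01391)·(-80) = 223.52 +7.476 +1.113 = 232.108 m.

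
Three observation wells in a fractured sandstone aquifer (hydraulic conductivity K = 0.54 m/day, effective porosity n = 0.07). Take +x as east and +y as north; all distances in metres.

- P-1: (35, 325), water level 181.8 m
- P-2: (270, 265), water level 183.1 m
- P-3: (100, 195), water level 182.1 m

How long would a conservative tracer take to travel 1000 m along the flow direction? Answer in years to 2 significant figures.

62 years

Differences from P-1: to P-2 (Δx, Δy, Δh) = (235, -60, +1.3); to P-3 = (65, -130, +0.3).
Solve a·Δx + b·Δy = Δh: det = 235·(-130) − 65·(-60) = -26650.
∂h/∂x = [(+1.3)·(-130) − (+0.3)·(-60)] / -26650 = +0.005666
∂h/∂y = [235·(+0.3) − 65·(+1.3)] / -26650 = +0.0005253
|∇h| = √(0.005666² + 0.0005253²) = 0.00569
Seepage velocity v = K·i/n = 0.54 × 0.00569 / 0.07 = 0.04389 m/day.
t = 1000 / 0.04389 = 2.278e+04 days = 62.4 years.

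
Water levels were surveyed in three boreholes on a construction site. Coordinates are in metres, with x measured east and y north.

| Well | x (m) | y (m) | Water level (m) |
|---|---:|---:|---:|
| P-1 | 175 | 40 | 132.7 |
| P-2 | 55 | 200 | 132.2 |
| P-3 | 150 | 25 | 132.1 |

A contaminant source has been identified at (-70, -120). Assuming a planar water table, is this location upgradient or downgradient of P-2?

Differences from P-1: to P-2 (Δx, Δy, Δh) = (-120, 160, -0.5); to P-3 = (-25, -15, -0.6).
Solve a·Δx + b·Δy = Δh: det = (-120)·(-15) − (-25)·160 = 5800.
∂h/∂x = [(-0.5)·(-15) − (-0.6)·160] / 5800 = +0.01784
∂h/∂y = [(-120)·(-0.6) − (-25)·(-0.5)] / 5800 = +0.01026
Head at (-70, -120) = 132.7 + (+0.01784)·(-245) + (+0.01026)·(-160) = 126.69 m.
That is lower than the 132.2 m at P-2, so the point is downgradient.

downgradient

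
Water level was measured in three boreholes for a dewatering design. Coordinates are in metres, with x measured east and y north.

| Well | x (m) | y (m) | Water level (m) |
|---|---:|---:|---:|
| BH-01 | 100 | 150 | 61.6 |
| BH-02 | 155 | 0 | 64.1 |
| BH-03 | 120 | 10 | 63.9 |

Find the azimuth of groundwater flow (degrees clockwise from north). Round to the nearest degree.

With h = a·x + b·y + c and BH-01 as origin, the differences give:
  55·a + (-150)·b = +2.5
  20·a + (-140)·b = +2.3
Eliminate b (×(-140) and ×(-150), subtract): -4700·a = -5.00 → a = ∂h/∂x = +0.001064
Back-substitute: b = ∂h/∂y = -0.01628.
Flow direction (−∇h) has components (-0.001064 E, +0.01628 N).
Azimuth = atan2(E, N) = atan2(-0.001064, +0.01628) = 356.3° ≈ 356°.

356°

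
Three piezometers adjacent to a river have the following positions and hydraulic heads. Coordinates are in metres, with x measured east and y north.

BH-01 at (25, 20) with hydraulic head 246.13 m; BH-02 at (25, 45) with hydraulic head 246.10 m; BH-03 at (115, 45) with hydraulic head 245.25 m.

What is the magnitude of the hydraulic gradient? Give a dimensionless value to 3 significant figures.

0.00952

Taking BH-01 as reference: BH-02−BH-01 = (0, 25, -0.03); BH-03−BH-01 = (90, 25, -0.88).
Solve a·Δx + b·Δy = Δh: det = 0·25 − 90·25 = -2250.
∂h/∂x = [(-0.03)·25 − (-0.88)·25] / -2250 = -0.009444
∂h/∂y = [0·(-0.88) − 90·(-0.03)] / -2250 = -0.001200
|∇h| = √(-0.009444² + -0.001200²) = 0.00952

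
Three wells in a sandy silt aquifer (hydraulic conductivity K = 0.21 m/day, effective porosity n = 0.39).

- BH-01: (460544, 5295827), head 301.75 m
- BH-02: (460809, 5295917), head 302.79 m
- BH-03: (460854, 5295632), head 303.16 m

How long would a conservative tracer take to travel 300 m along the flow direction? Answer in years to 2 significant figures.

Differences from BH-01: to BH-02 (Δx, Δy, Δh) = (265, 90, +1.04); to BH-03 = (310, -195, +1.41).
Solve a·Δx + b·Δy = Δh: det = 265·(-195) − 310·90 = -79575.
∂h/∂x = [(+1.04)·(-195) − (+1.41)·90] / -79575 = +0.004143
∂h/∂y = [265·(+1.41) − 310·(+1.04)] / -79575 = -0.0006440
|∇h| = √(0.004143² + -0.0006440²) = 0.004193
Seepage velocity v = K·i/n = 0.21 × 0.004193 / 0.39 = 0.002258 m/day.
t = 300 / 0.002258 = 1.329e+05 days = 364 years.

360 years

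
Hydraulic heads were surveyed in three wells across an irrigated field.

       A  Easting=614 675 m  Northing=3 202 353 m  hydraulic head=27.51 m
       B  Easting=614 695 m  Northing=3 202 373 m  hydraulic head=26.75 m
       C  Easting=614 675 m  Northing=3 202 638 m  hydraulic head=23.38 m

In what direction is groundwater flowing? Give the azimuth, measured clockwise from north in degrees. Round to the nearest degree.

058°

Differences from A: to B (Δx, Δy, Δh) = (20, 20, -0.76); to C = (0, 285, -4.13).
Solve a·Δx + b·Δy = Δh: det = 20·285 − 0·20 = 5700.
∂h/∂x = [(-0.76)·285 − (-4.13)·20] / 5700 = -0.02351
∂h/∂y = [20·(-4.13) − 0·(-0.76)] / 5700 = -0.01449
Flow direction (−∇h) has components (+0.02351 E, +0.01449 N).
Azimuth = atan2(E, N) = atan2(+0.02351, +0.01449) = 58.3° ≈ 058°.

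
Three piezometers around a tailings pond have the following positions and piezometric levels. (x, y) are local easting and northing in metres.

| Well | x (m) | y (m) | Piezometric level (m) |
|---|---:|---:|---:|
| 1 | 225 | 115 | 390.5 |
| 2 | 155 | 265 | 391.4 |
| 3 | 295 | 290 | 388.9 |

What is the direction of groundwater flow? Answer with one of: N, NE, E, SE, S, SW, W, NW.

Differences from 1: to 2 (Δx, Δy, Δh) = (-70, 150, +0.9); to 3 = (70, 175, -1.6).
Solve a·Δx + b·Δy = Δh: det = (-70)·175 − 70·150 = -22750.
∂h/∂x = [(+0.9)·175 − (-1.6)·150] / -22750 = -0.01747
∂h/∂y = [(-70)·(-1.6) − 70·(+0.9)] / -22750 = -0.002154
Flow = −∇h = (+0.01747 east, +0.002154 north), which points east.

E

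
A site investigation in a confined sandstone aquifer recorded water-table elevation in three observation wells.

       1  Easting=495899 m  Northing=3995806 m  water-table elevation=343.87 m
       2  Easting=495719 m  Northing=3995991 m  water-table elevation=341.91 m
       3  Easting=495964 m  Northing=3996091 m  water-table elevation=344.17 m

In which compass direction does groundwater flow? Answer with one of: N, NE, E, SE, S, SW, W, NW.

Differences from 1: to 2 (Δx, Δy, Δh) = (-180, 185, -1.96); to 3 = (65, 285, +0.30).
Solve a·Δx + b·Δy = Δh: det = (-180)·285 − 65·185 = -63325.
∂h/∂x = [(-1.96)·285 − (+0.30)·185] / -63325 = +0.009698
∂h/∂y = [(-180)·(+0.30) − 65·(-1.96)] / -63325 = -0.001159
Flow = −∇h = (-0.009698 east, +0.001159 north), which points west.

W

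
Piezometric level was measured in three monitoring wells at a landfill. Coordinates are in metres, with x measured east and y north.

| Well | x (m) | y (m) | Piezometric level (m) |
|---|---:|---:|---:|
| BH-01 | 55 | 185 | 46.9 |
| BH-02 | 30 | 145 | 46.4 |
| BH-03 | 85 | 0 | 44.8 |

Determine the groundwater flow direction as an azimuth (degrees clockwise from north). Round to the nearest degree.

Differences from BH-01: to BH-02 (Δx, Δy, Δh) = (-25, -40, -0.5); to BH-03 = (30, -185, -2.1).
Solve a·Δx + b·Δy = Δh: det = (-25)·(-185) − 30·(-40) = 5825.
∂h/∂x = [(-0.5)·(-185) − (-2.1)·(-40)] / 5825 = +0.001459
∂h/∂y = [(-25)·(-2.1) − 30·(-0.5)] / 5825 = +0.01159
Flow direction (−∇h) has components (-0.001459 E, -0.01159 N).
Azimuth = atan2(E, N) = atan2(-0.001459, -0.01159) = 187.2° ≈ 187°.

187°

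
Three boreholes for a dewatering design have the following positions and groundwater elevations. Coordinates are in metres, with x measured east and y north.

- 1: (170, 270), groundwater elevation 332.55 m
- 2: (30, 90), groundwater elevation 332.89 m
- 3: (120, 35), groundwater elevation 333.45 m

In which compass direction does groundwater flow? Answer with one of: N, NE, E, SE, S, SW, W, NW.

NW

Taking 1 as reference: 2−1 = (-140, -180, +0.34); 3−1 = (-50, -235, +0.90).
Determinant of the coordinate differences = (-140)·(-235) − (-50)·(-180) = 23900.
∂h/∂x = [(+0.34)·(-235) − (+0.90)·(-180)] / 23900 = +0.003435
∂h/∂y = [(-140)·(+0.90) − (-50)·(+0.34)] / 23900 = -0.004561
Flow = −∇h = (-0.003435 east, +0.004561 north), which points northwest.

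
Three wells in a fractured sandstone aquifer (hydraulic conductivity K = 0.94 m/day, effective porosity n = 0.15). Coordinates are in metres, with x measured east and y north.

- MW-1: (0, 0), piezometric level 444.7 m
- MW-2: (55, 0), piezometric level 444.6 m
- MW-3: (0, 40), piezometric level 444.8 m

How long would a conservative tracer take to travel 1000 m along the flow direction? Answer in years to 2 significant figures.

140 years

∂h/∂x = (444.6 − 444.7) / (55 − 0) = -0.001818
∂h/∂y = (444.8 − 444.7) / (40 − 0) = +0.002500
|∇h| = √(-0.001818² + 0.002500²) = 0.003091
Seepage velocity v = K·i/n = 0.94 × 0.003091 / 0.15 = 0.01937 m/day.
t = 1000 / 0.01937 = 5.163e+04 days = 141 years.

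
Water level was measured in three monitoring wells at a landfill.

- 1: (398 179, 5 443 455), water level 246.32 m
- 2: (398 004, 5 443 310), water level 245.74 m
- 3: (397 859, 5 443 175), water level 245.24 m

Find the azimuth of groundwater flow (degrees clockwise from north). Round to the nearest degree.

240°

Taking 1 as reference: 2−1 = (-175, -145, -0.58); 3−1 = (-320, -280, -1.08).
Determinant of the coordinate differences = (-175)·(-280) − (-320)·(-145) = 2600.
∂h/∂x = [(-0.58)·(-280) − (-1.08)·(-145)] / 2600 = +0.002231
∂h/∂y = [(-175)·(-1.08) − (-320)·(-0.58)] / 2600 = +0.001308
Flow direction (−∇h) has components (-0.002231 E, -0.001308 N).
Azimuth = atan2(E, N) = atan2(-0.002231, -0.001308) = 239.6° ≈ 240°.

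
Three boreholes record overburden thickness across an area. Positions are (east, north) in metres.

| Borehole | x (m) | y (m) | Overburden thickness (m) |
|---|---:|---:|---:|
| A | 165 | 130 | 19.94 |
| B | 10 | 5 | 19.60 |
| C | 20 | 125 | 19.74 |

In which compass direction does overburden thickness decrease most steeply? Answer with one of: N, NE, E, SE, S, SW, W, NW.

SW

Taking A as reference: B−A = (-155, -125, -0.34); C−A = (-145, -5, -0.20).
Solve a·Δx + b·Δy = Δd: det = (-155)·(-5) − (-145)·(-125) = -17350.
∂d/∂x = [(-0.34)·(-5) − (-0.20)·(-125)] / -17350 = +0.001343
∂d/∂y = [(-155)·(-0.20) − (-145)·(-0.34)] / -17350 = +0.001055
Steepest decrease is along −∇f = (-0.001343 E, -0.001055 N) → southwest.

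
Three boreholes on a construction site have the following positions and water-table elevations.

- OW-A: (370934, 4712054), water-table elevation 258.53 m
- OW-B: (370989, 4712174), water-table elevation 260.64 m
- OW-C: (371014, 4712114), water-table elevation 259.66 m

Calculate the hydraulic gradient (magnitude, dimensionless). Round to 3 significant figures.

0.0170

With h = a·x + b·y + c and OW-A as origin, the differences give:
  55·a + 120·b = +2.11
  80·a + 60·b = +1.13
Eliminate b (×60 and ×120, subtract): -6300·a = -9.000 → a = ∂h/∂x = +0.001429
Back-substitute: b = ∂h/∂y = +0.01693.
|∇h| = √(0.001429² + 0.01693²) = 0.01699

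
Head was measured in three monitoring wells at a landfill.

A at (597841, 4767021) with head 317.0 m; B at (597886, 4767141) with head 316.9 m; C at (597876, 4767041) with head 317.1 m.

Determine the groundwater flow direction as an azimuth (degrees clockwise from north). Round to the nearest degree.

300°

Differences from A: to B (Δx, Δy, Δh) = (45, 120, -0.1); to C = (35, 20, +0.1).
Determinant of the coordinate differences = 45·20 − 35·120 = -3300.
∂h/∂x = [(-0.1)·20 − (+0.1)·120] / -3300 = +0.004242
∂h/∂y = [45·(+0.1) − 35·(-0.1)] / -3300 = -0.002424
Flow direction (−∇h) has components (-0.004242 E, +0.002424 N).
Azimuth = atan2(E, N) = atan2(-0.004242, +0.002424) = 299.7° ≈ 300°.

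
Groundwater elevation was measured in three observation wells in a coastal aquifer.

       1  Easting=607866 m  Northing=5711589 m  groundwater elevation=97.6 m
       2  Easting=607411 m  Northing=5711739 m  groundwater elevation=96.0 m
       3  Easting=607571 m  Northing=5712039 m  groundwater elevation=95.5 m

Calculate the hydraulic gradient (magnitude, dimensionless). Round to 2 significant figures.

0.0039

Differences from 1: to 2 (Δx, Δy, Δh) = (-455, 150, -1.6); to 3 = (-295, 450, -2.1).
Solve a·Δx + b·Δy = Δh: det = (-455)·450 − (-295)·150 = -160500.
∂h/∂x = [(-1.6)·450 − (-2.1)·150] / -160500 = +0.002523
∂h/∂y = [(-455)·(-2.1) − (-295)·(-1.6)] / -160500 = -0.003012
|∇h| = √(0.002523² + -0.003012²) = 0.003929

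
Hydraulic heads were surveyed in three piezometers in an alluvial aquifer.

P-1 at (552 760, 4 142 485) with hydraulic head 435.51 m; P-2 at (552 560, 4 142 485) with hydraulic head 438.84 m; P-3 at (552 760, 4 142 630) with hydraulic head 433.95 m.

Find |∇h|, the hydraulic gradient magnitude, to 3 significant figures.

∂h/∂x = (438.84 − 435.51) / (552560 − 552760) = -0.01665
∂h/∂y = (433.95 − 435.51) / (4142630 − 4142485) = -0.01076
|∇h| = √(-0.01665² + -0.01076²) = 0.01982

0.0198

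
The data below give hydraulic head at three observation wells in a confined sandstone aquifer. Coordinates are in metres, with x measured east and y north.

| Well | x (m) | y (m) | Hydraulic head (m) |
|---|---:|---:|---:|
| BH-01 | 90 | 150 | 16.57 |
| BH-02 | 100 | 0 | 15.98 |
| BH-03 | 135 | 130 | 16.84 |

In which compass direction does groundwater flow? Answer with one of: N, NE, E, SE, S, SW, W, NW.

SW

Differences from BH-01: to BH-02 (Δx, Δy, Δh) = (10, -150, -0.59); to BH-03 = (45, -20, +0.27).
Solve a·Δx + b·Δy = Δh: det = 10·(-20) − 45·(-150) = 6550.
∂h/∂x = [(-0.59)·(-20) − (+0.27)·(-150)] / 6550 = +0.007985
∂h/∂y = [10·(+0.27) − 45·(-0.59)] / 6550 = +0.004466
Flow = −∇h = (-0.007985 east, -0.004466 north), which points southwest.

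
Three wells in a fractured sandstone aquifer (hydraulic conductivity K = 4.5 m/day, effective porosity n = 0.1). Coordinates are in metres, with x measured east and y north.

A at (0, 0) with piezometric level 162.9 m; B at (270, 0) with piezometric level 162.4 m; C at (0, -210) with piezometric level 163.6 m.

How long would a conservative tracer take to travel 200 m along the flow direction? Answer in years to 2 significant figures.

3.2 years

∂h/∂x = (162.4 − 162.9) / (270 − 0) = -0.001852
∂h/∂y = (163.6 − 162.9) / (-210 − 0) = -0.003333
|∇h| = √(-0.001852² + -0.003333²) = 0.003813
Seepage velocity v = K·i/n = 4.5 × 0.003813 / 0.1 = 0.1716 m/day.
t = 200 / 0.1716 = 1166 days = 3.19 years.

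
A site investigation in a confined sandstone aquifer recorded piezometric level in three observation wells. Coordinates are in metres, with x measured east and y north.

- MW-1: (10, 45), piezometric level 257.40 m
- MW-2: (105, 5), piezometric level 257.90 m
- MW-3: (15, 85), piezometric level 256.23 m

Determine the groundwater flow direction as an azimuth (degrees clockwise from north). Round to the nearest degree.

013°

Taking MW-1 as reference: MW-2−MW-1 = (95, -40, +0.50); MW-3−MW-1 = (5, 40, -1.17).
Solve a·Δx + b·Δy = Δh: det = 95·40 − 5·(-40) = 4000.
∂h/∂x = [(+0.50)·40 − (-1.17)·(-40)] / 4000 = -0.006700
∂h/∂y = [95·(-1.17) − 5·(+0.50)] / 4000 = -0.02841
Flow direction (−∇h) has components (+0.006700 E, +0.02841 N).
Azimuth = atan2(E, N) = atan2(+0.006700, +0.02841) = 13.3° ≈ 013°.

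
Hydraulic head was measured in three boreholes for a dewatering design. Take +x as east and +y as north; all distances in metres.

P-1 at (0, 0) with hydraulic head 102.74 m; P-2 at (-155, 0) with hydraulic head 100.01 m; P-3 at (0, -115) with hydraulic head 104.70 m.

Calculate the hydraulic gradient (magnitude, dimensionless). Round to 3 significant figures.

∂h/∂x = (100.01 − 102.74) / (-155 − 0) = +0.01761
∂h/∂y = (104.70 − 102.74) / (-115 − 0) = -0.01704
|∇h| = √(0.01761² + -0.01704²) = 0.0245

0.0245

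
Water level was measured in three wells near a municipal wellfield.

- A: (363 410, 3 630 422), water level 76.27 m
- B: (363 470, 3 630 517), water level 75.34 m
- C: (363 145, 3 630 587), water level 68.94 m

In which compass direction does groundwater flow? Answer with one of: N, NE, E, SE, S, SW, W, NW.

Differences from A: to B (Δx, Δy, Δh) = (60, 95, -0.93); to C = (-265, 165, -7.33).
Determinant of the coordinate differences = 60·165 − (-265)·95 = 35075.
∂h/∂x = [(-0.93)·165 − (-7.33)·95] / 35075 = +0.01548
∂h/∂y = [60·(-7.33) − (-265)·(-0.93)] / 35075 = -0.01957
Flow = −∇h = (-0.01548 east, +0.01957 north), which points northwest.

NW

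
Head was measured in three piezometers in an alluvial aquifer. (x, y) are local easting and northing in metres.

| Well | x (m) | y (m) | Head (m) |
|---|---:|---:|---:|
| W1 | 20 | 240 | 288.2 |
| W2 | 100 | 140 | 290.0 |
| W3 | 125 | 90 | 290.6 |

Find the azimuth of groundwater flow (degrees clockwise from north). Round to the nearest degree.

276°

Differences from W1: to W2 (Δx, Δy, Δh) = (80, -100, +1.8); to W3 = (105, -150, +2.4).
Solve a·Δx + b·Δy = Δh: det = 80·(-150) − 105·(-100) = -1500.
∂h/∂x = [(+1.8)·(-150) − (+2.4)·(-100)] / -1500 = +0.02000
∂h/∂y = [80·(+2.4) − 105·(+1.8)] / -1500 = -0.002000
Flow direction (−∇h) has components (-0.02000 E, +0.002000 N).
Azimuth = atan2(E, N) = atan2(-0.02000, +0.002000) = 275.7° ≈ 276°.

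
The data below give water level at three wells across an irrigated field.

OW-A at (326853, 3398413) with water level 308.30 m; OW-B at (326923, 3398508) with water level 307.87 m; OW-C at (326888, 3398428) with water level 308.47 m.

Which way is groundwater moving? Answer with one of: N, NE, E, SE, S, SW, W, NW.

With h = a·x + b·y + c and OW-A as origin, the differences give:
  70·a + 95·b = -0.43
  35·a + 15·b = +0.17
Eliminate b (×15 and ×95, subtract): -2275·a = -22.600 → a = ∂h/∂x = +0.009934
Back-substitute: b = ∂h/∂y = -0.01185.
Flow = −∇h = (-0.009934 east, +0.01185 north), which points northwest.

NW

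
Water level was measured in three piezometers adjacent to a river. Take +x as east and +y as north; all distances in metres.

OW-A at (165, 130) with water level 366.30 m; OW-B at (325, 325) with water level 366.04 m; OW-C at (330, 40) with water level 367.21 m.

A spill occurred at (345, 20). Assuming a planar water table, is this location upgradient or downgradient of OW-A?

upgradient

With h = a·x + b·y + c and OW-A as origin, the differences give:
  160·a + 195·b = -0.26
  165·a + (-90)·b = +0.91
Eliminate b (×(-90) and ×195, subtract): -46575·a = -154.050 → a = ∂h/∂x = +0.003308
Back-substitute: b = ∂h/∂y = -0.004047.
Head at (345, 20) = 366.30 + (+0.003308)·(180) + (-0.004047)·(-110) = 367.34 m.
That is higher than the 366.30 m at OW-A, so the point is upgradient.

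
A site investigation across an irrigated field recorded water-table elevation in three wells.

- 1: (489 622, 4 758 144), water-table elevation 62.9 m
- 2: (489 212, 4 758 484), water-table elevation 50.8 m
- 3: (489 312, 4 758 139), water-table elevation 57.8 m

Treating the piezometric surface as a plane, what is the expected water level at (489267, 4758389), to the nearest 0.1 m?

Taking 1 as reference: 2−1 = (-410, 340, -12.1); 3−1 = (-310, -5, -5.1).
Determinant of the coordinate differences = (-410)·(-5) − (-310)·340 = 107450.
∂h/∂x = [(-12.1)·(-5) − (-5.1)·340] / 107450 = +0.01670
∂h/∂y = [(-410)·(-5.1) − (-310)·(-12.1)] / 107450 = -0.01545
h(489267, 4758389) = 62.9 + (+0.01670)·(-355) + (-0.01545)·(245) = 62.9 -5.929 -3.785 = 53.186 m.

53.2 m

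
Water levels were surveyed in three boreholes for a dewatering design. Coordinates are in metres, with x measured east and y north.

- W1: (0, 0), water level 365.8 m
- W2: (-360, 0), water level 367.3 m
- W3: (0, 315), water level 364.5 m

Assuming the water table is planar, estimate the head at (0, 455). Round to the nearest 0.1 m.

363.9 m

∂h/∂x = (367.3 − 365.8) / (-360 − 0) = -0.004167
∂h/∂y = (364.5 − 365.8) / (315 − 0) = -0.004127
h(0, 455) = 365.8 + (-0.004167)·(0) + (-0.004127)·(455) = 365.8 -0.000 -1.878 = 363.922 m.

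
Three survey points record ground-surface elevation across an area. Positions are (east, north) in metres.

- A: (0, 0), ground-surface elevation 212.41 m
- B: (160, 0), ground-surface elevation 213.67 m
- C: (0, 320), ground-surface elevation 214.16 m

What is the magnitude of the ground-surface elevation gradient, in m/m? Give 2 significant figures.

0.0096 m/m

∂z/∂x = (213.67 − 212.41) / (160 − 0) = +0.007875
∂z/∂y = (214.16 − 212.41) / (320 − 0) = +0.005469
|∇f| = √(0.007875² + 0.005469²) = 0.009588 m/m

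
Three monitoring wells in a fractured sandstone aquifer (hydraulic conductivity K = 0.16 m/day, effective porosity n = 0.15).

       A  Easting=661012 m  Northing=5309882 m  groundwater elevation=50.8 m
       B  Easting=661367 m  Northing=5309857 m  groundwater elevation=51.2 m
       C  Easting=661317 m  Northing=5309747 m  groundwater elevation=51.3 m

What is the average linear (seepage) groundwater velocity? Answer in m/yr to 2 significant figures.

With h = a·x + b·y + c and A as origin, the differences give:
  355·a + (-25)·b = +0.4
  305·a + (-135)·b = +0.5
Eliminate b (×(-135) and ×(-25), subtract): -40300·a = -41.50 → a = ∂h/∂x = +0.001030
Back-substitute: b = ∂h/∂y = -0.001377.
|∇h| = √(0.001030² + -0.001377²) = 0.00172
Seepage velocity v = K·i/n = 0.16 × 0.00172 / 0.15 = 0.001835 m/day = 0.6702 m/yr.

0.67 m/yr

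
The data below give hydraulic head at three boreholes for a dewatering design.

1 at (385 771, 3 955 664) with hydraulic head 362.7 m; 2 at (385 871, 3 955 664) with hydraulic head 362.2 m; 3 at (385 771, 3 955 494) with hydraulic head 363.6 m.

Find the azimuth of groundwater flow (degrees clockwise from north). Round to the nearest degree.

043°

∂h/∂x = (362.2 − 362.7) / (385871 − 385771) = -0.005000
∂h/∂y = (363.6 − 362.7) / (3955494 − 3955664) = -0.005294
Flow direction (−∇h) has components (+0.005000 E, +0.005294 N).
Azimuth = atan2(E, N) = atan2(+0.005000, +0.005294) = 43.4° ≈ 043°.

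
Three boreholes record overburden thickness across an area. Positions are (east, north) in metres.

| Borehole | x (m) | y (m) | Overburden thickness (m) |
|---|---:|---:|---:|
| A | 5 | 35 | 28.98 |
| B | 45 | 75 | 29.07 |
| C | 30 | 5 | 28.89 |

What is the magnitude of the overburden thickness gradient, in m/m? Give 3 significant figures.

0.00269 m/m

Taking A as reference: B−A = (40, 40, +0.09); C−A = (25, -30, -0.09).
Solve a·Δx + b·Δy = Δd: det = 40·(-30) − 25·40 = -2200.
∂d/∂x = [(+0.09)·(-30) − (-0.09)·40] / -2200 = -0.0004091
∂d/∂y = [40·(-0.09) − 25·(+0.09)] / -2200 = +0.002659
|∇f| = √(-0.0004091² + 0.002659²) = 0.00269 m/m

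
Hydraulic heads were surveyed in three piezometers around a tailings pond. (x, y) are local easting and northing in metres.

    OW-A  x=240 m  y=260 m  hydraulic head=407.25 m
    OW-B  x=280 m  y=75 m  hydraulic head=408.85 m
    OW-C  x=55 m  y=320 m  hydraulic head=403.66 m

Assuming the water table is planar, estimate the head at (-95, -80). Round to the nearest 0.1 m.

Three-point gradient (reference OW-A): Δ to OW-B = (40, -185, +1.60), Δ to OW-C = (-185, 60, -3.59).
∂h/∂x = +0.01785, ∂h/∂y = -0.004789 (det = -31825).
h(-95, -80) = 407.25 + (+0.01785)·(-335) + (-0.004789)·(-340) = 407.25 -5.981 +1.628 = 402.898 m.

402.9 m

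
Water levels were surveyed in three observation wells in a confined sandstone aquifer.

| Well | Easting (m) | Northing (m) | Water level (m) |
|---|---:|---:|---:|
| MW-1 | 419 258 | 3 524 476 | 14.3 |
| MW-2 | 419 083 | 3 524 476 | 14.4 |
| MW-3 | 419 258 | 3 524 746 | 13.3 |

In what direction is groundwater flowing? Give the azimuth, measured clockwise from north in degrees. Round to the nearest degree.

009°

∂h/∂x = (14.4 − 14.3) / (419083 − 419258) = -0.0005714
∂h/∂y = (13.3 − 14.3) / (3524746 − 3524476) = -0.003704
Flow direction (−∇h) has components (+0.0005714 E, +0.003704 N).
Azimuth = atan2(E, N) = atan2(+0.0005714, +0.003704) = 8.8° ≈ 009°.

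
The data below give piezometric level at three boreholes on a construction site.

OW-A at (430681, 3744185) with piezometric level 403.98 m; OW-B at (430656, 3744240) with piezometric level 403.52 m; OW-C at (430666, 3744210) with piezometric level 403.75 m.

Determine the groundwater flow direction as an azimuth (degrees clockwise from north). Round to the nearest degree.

315°

Three-point gradient (reference OW-A): Δ to OW-B = (-25, 55, -0.46), Δ to OW-C = (-15, 25, -0.23).
∂h/∂x = +0.005750, ∂h/∂y = -0.005750 (det = 200).
Flow direction (−∇h) has components (-0.005750 E, +0.005750 N).
Azimuth = atan2(E, N) = atan2(-0.005750, +0.005750) = 315.0° ≈ 315°.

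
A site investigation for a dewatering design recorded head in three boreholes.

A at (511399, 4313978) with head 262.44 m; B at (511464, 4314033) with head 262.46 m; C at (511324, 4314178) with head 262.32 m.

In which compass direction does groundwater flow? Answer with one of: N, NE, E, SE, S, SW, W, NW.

Taking A as reference: B−A = (65, 55, +0.02); C−A = (-75, 200, -0.12).
Solve a·Δx + b·Δy = Δh: det = 65·200 − (-75)·55 = 17125.
∂h/∂x = [(+0.02)·200 − (-0.12)·55] / 17125 = +0.0006190
∂h/∂y = [65·(-0.12) − (-75)·(+0.02)] / 17125 = -0.0003679
Flow = −∇h = (-0.0006190 east, +0.0003679 north), which points northwest.

NW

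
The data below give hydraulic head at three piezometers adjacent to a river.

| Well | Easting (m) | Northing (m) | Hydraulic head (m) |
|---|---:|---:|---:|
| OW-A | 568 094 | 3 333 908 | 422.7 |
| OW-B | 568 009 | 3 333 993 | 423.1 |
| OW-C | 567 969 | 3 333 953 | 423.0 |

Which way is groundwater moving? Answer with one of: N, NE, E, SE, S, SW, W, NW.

With h = a·x + b·y + c and OW-A as origin, the differences give:
  (-85)·a + 85·b = +0.4
  (-125)·a + 45·b = +0.3
Eliminate b (×45 and ×85, subtract): 6800·a = -7.50 → a = ∂h/∂x = -0.001103
Back-substitute: b = ∂h/∂y = +0.003603.
Flow = −∇h = (+0.001103 east, -0.003603 north), which points south.

S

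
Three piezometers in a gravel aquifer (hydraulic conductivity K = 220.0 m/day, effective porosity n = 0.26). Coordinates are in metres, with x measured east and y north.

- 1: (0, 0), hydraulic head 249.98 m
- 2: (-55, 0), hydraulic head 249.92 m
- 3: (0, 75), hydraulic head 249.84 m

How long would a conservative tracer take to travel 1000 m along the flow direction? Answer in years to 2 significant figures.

1.5 years

∂h/∂x = (249.92 − 249.98) / (-55 − 0) = +0.001091
∂h/∂y = (249.84 − 249.98) / (75 − 0) = -0.001867
|∇h| = √(0.001091² + -0.001867²) = 0.002162
Seepage velocity v = K·i/n = 220.0 × 0.002162 / 0.26 = 1.829 m/day.
t = 1000 / 1.829 = 546.7 days = 1.5 years.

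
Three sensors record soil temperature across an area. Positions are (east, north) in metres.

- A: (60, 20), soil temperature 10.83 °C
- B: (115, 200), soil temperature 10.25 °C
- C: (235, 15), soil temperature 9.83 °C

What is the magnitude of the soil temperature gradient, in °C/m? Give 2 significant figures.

Taking A as reference: B−A = (55, 180, -0.58); C−A = (175, -5, -1.00).
Solve a·Δx + b·Δy = ΔT: det = 55·(-5) − 175·180 = -31775.
∂T/∂x = [(-0.58)·(-5) − (-1.00)·180] / -31775 = -0.005756
∂T/∂y = [55·(-1.00) − 175·(-0.58)] / -31775 = -0.001463
|∇f| = √(-0.005756² + -0.001463²) = 0.005939 °C/m

0.0059 °C/m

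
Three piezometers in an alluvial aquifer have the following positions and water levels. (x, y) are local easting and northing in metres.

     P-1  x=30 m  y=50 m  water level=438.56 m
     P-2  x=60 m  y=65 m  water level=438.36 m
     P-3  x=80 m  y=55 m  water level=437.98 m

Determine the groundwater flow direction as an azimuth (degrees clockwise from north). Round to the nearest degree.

134°

Differences from P-1: to P-2 (Δx, Δy, Δh) = (30, 15, -0.20); to P-3 = (50, 5, -0.58).
Solve a·Δx + b·Δy = Δh: det = 30·5 − 50·15 = -600.
∂h/∂x = [(-0.20)·5 − (-0.58)·15] / -600 = -0.01283
∂h/∂y = [30·(-0.58) − 50·(-0.20)] / -600 = +0.01233
Flow direction (−∇h) has components (+0.01283 E, -0.01233 N).
Azimuth = atan2(E, N) = atan2(+0.01283, -0.01233) = 133.9° ≈ 134°.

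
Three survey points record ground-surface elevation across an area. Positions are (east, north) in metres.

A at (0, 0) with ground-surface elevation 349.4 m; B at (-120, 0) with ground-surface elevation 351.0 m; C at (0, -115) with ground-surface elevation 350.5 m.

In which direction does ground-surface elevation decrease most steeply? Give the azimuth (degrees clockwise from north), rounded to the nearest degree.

∂z/∂x = (351.0 − 349.4) / (-120 − 0) = -0.01333
∂z/∂y = (350.5 − 349.4) / (-115 − 0) = -0.009565
Steepest decrease is along −∇f: components (+0.01333 E, +0.009565 N).
Azimuth = atan2(+0.01333, +0.009565) = 54.3° ≈ 054°.

054°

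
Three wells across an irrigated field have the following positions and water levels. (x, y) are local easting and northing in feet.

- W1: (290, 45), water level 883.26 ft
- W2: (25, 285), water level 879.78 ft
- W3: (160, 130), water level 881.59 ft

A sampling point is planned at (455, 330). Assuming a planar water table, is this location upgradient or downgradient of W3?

upgradient

Differences from W1: to W2 (Δx, Δy, Δh) = (-265, 240, -3.48); to W3 = (-130, 85, -1.67).
Determinant of the coordinate differences = (-265)·85 − (-130)·240 = 8675.
∂h/∂x = [(-3.48)·85 − (-1.67)·240] / 8675 = +0.01210
∂h/∂y = [(-265)·(-1.67) − (-130)·(-3.48)] / 8675 = -0.001135
Head at (455, 330) = 883.26 + (+0.01210)·(165) + (-0.001135)·(285) = 884.93 ft.
That is higher than the 881.59 ft at W3, so the point is upgradient.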